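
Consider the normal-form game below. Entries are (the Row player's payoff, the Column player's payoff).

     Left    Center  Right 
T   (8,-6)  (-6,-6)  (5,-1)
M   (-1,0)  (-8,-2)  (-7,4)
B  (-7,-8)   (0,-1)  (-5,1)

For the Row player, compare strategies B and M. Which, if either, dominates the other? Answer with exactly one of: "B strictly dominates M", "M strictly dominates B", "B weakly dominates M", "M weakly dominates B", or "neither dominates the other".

neither dominates the other

B's payoffs vs M's, by the Column player's action — Left: -7<-1, Center: 0>-8, Right: -5>-7.
B does better at Center, Right but worse at Left; neither strategy dominates the other.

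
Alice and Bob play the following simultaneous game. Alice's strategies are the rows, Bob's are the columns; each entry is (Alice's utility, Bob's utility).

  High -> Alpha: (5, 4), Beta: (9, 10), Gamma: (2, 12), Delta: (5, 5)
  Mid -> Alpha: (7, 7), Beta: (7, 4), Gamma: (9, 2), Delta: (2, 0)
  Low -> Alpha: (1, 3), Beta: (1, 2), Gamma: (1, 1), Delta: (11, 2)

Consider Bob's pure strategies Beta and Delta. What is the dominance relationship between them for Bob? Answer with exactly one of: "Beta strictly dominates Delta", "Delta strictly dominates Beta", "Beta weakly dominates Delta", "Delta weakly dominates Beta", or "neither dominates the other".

Beta weakly dominates Delta

Compare Beta to Delta across each opponent action: High: 10>5, Mid: 4>0, Low: 2=2.
Beta is at least as good everywhere and strictly better somewhere (tied only at Low), so Beta weakly but not strictly dominates Delta.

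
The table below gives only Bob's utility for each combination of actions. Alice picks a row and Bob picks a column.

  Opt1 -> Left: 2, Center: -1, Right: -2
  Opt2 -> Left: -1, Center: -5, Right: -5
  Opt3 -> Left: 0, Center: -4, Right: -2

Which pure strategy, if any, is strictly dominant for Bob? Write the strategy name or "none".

Left

Left vs Center: Opt1: 2>-1, Opt2: -1>-5, Opt3: 0>-4.
Left vs Right: Opt1: 2>-2, Opt2: -1>-5, Opt3: 0>-2.
Left strictly beats every other strategy against every opponent action, so it is strictly dominant.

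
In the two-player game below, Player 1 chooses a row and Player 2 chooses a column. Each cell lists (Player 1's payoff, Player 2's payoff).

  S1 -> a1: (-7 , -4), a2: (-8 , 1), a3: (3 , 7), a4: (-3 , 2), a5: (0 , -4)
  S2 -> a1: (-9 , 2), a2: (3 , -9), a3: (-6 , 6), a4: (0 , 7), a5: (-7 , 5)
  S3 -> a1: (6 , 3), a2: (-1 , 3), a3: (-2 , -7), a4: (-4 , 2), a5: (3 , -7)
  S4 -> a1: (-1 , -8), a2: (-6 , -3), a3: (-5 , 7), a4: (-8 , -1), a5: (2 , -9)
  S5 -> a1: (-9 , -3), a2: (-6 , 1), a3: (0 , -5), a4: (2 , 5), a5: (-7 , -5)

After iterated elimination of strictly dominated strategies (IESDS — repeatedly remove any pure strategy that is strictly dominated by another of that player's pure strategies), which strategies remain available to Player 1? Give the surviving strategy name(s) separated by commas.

S1, S2, S3, S5

For Player 1, S3 strictly dominates S4 on the remaining columns (a1: 6>-1, a2: -1>-6, a3: -2>-5, a4: -4>-8, a5: 3>2); eliminate S4.
For Player 2, a4 strictly dominates a5 on the remaining rows (S1: 2>-4, S2: 7>5, S3: 2>-7, S5: 5>-5); eliminate a5.
Among the remaining strategies, none is strictly dominated by another pure strategy of the same player, so the elimination stops.
Surviving strategies — Player 1: {S1, S2, S3, S5}; Player 2: {a1, a2, a3, a4}.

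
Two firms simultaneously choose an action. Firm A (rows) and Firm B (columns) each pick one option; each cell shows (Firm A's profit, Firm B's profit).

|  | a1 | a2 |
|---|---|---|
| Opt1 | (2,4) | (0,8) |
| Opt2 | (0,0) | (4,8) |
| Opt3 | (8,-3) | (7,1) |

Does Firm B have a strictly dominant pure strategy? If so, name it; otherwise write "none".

a2 vs a1: Opt1: 8>4, Opt2: 8>0, Opt3: 1>-3.
a2 strictly beats every other strategy against every opponent action, so it is strictly dominant.

a2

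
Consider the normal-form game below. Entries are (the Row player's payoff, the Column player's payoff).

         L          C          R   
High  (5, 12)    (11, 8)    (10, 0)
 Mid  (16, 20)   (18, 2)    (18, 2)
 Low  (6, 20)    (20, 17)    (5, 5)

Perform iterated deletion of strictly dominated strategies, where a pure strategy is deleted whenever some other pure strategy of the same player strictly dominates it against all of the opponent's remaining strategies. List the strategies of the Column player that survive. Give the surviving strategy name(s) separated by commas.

L

For the Row player, Mid strictly dominates High on the remaining columns (L: 16>5, C: 18>11, R: 18>10); eliminate High.
The Column player's strategy C is strictly dominated by L (Mid: 20>2, Low: 20>17) and is removed.
For the Row player, Mid strictly dominates Low on the remaining columns (L: 16>6, R: 18>5); eliminate Low.
The Column player's strategy R is strictly dominated by L (Mid: 20>2) and is removed.
Among the remaining strategies, none is strictly dominated by another pure strategy of the same player, so the elimination stops.
Surviving strategies — the Row player: {Mid}; the Column player: {L}.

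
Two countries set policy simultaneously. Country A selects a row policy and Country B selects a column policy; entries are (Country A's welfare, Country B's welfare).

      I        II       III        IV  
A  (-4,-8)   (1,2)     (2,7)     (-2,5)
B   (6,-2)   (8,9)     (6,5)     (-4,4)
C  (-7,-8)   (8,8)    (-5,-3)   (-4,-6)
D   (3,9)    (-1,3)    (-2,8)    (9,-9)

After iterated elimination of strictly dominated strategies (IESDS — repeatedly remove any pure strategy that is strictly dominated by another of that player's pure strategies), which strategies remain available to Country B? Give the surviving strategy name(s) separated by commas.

II

Country B's strategy IV is strictly dominated by III (A: 7>5, B: 5>4, C: -3>-6, D: 8>-9) and is removed.
Country A's strategy A is strictly dominated by B (I: 6>-4, II: 8>1, III: 6>2) and is removed.
Country A's strategy D is strictly dominated by B (I: 6>3, II: 8>-1, III: 6>-2) and is removed.
Column I is eliminated: II beats it against every remaining row (B: 9>-2, C: 8>-8).
For Country B, II strictly dominates III on the remaining rows (B: 9>5, C: 8>-3); eliminate III.
Among the remaining strategies, none is strictly dominated by another pure strategy of the same player, so the elimination stops.
Surviving strategies — Country A: {B, C}; Country B: {II}.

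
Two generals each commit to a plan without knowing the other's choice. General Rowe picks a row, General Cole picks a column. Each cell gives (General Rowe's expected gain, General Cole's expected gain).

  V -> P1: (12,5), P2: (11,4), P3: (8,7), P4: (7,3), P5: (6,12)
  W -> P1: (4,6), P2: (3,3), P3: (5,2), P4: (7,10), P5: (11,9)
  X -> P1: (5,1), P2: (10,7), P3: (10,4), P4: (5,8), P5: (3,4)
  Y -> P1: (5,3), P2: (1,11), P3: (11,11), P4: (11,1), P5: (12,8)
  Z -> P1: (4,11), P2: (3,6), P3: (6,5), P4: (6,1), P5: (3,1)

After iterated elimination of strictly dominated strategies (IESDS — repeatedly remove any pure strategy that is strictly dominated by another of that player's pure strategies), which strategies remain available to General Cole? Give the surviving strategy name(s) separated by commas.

For General Rowe, V strictly dominates Z on the remaining columns (P1: 12>4, P2: 11>3, P3: 8>6, P4: 7>6, P5: 6>3); eliminate Z.
General Cole's strategy P1 is strictly dominated by P5 (V: 12>5, W: 9>6, X: 4>1, Y: 8>3) and is removed.
Among the remaining strategies, none is strictly dominated by another pure strategy of the same player, so the elimination stops.
Surviving strategies — General Rowe: {V, W, X, Y}; General Cole: {P2, P3, P4, P5}.

P2, P3, P4, P5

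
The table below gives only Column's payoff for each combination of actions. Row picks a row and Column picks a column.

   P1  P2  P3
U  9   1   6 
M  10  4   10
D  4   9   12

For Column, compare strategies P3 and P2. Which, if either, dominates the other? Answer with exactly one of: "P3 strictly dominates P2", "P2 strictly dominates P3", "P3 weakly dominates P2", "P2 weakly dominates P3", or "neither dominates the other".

P3's payoffs vs P2's, by Row's action — U: 6>1, M: 10>4, D: 12>9.
Every comparison favours P3, so P3 strictly dominates P2.

P3 strictly dominates P2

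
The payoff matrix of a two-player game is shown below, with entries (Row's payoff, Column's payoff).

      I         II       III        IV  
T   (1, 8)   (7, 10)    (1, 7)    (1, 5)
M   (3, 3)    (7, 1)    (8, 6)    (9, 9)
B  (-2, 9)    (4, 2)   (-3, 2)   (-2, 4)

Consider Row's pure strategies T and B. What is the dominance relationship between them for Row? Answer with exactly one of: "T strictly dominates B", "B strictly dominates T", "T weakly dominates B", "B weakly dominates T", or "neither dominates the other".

T strictly dominates B

Compare T to B across each choice by Column: I: 1>-2, II: 7>4, III: 1>-3, IV: 1>-2.
Every comparison favours T, so T strictly dominates B.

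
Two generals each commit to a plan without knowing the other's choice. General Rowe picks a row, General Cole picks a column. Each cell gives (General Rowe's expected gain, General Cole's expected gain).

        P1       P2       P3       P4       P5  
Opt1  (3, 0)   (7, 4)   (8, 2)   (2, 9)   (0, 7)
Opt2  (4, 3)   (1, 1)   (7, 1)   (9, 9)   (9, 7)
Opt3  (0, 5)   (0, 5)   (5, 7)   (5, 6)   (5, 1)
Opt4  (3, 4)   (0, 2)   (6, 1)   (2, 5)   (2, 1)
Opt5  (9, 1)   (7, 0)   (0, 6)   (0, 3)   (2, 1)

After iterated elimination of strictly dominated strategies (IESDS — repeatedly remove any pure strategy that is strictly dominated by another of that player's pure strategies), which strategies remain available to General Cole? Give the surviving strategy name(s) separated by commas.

Row Opt3 is eliminated: Opt2 beats it against every remaining column (P1: 4>0, P2: 1>0, P3: 7>5, P4: 9>5, P5: 9>5).
For General Rowe, Opt2 strictly dominates Opt4 on the remaining columns (P1: 4>3, P2: 1>0, P3: 7>6, P4: 9>2, P5: 9>2); eliminate Opt4.
General Cole's strategy P1 is strictly dominated by P4 (Opt1: 9>0, Opt2: 9>3, Opt5: 3>1) and is removed.
For General Cole, P4 strictly dominates P2 on the remaining rows (Opt1: 9>4, Opt2: 9>1, Opt5: 3>0); eliminate P2.
General Rowe's strategy Opt5 is strictly dominated by Opt2 (P3: 7>0, P4: 9>0, P5: 9>2) and is removed.
General Cole's strategy P3 is strictly dominated by P4 (Opt1: 9>2, Opt2: 9>1) and is removed.
For General Rowe, Opt2 strictly dominates Opt1 on the remaining columns (P4: 9>2, P5: 9>0); eliminate Opt1.
Column P5 is eliminated: P4 beats it against every remaining row (Opt2: 9>7).
Among the remaining strategies, none is strictly dominated by another pure strategy of the same player, so the elimination stops.
Surviving strategies — General Rowe: {Opt2}; General Cole: {P4}.

P4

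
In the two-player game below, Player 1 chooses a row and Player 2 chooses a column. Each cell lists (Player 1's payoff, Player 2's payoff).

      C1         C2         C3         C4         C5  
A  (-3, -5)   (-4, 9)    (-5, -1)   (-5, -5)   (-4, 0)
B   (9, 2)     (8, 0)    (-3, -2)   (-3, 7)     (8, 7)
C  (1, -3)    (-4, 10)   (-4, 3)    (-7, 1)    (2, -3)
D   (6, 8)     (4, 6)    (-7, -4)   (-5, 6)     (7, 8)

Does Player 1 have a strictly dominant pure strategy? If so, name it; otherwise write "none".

B

B vs A: C1: 9>-3, C2: 8>-4, C3: -3>-5, C4: -3>-5, C5: 8>-4.
B vs C: C1: 9>1, C2: 8>-4, C3: -3>-4, C4: -3>-7, C5: 8>2.
B vs D: C1: 9>6, C2: 8>4, C3: -3>-7, C4: -3>-5, C5: 8>7.
B strictly beats every other strategy against every opponent action, so it is strictly dominant.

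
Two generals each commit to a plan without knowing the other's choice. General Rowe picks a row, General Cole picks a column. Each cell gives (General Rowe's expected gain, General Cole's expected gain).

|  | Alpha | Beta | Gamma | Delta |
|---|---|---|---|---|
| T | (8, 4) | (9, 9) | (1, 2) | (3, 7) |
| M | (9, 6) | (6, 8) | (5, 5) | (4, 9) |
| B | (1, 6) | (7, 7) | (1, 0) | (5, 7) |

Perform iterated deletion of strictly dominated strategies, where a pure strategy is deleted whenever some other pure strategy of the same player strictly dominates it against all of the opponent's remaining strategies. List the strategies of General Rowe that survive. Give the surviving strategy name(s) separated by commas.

Column Alpha is eliminated: Beta beats it against every remaining row (T: 9>4, M: 8>6, B: 7>6).
General Cole's strategy Gamma is strictly dominated by Beta (T: 9>2, M: 8>5, B: 7>0) and is removed.
General Rowe's strategy M is strictly dominated by B (Beta: 7>6, Delta: 5>4) and is removed.
Among the remaining strategies, none is strictly dominated by another pure strategy of the same player, so the elimination stops.
Surviving strategies — General Rowe: {T, B}; General Cole: {Beta, Delta}.

T, B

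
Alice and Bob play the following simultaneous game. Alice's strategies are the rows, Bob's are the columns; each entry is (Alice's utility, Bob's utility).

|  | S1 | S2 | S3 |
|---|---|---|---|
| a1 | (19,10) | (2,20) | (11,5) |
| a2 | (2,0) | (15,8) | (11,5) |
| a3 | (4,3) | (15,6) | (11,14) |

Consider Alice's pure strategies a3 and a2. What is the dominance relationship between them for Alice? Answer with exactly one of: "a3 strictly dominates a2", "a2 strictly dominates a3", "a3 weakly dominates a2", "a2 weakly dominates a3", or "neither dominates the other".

Compare a3 to a2 across every action of Bob: S1: 4>2, S2: 15=15, S3: 11=11.
a3 is at least as good everywhere and strictly better somewhere (tied only at S2, S3), so a3 weakly but not strictly dominates a2.

a3 weakly dominates a2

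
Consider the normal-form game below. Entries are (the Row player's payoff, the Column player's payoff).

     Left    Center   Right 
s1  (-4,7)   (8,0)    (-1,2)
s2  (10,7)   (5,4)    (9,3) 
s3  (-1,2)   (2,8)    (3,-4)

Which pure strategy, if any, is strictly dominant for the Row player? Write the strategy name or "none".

s1 fails to dominate s2 at Left (-4<10).
s2 fails to dominate s1 at Center (5<8).
s3 fails to dominate s1 at Center (2<8).
No single strategy dominates all the others.

none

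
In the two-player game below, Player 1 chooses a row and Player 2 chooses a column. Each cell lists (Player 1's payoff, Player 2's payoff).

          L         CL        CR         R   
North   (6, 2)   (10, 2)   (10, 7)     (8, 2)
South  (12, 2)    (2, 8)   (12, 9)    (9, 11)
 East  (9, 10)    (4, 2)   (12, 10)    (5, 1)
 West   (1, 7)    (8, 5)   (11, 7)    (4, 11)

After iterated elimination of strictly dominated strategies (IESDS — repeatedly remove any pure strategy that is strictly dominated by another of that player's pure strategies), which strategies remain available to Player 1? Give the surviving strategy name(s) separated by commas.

South, East

For Player 2, CR strictly dominates CL on the remaining rows (North: 7>2, South: 9>8, East: 10>2, West: 7>5); eliminate CL.
Player 1's strategy North is strictly dominated by South (L: 12>6, CR: 12>10, R: 9>8) and is removed.
Row West is eliminated: South beats it against every remaining column (L: 12>1, CR: 12>11, R: 9>4).
Among the remaining strategies, none is strictly dominated by another pure strategy of the same player, so the elimination stops.
Surviving strategies — Player 1: {South, East}; Player 2: {L, CR, R}.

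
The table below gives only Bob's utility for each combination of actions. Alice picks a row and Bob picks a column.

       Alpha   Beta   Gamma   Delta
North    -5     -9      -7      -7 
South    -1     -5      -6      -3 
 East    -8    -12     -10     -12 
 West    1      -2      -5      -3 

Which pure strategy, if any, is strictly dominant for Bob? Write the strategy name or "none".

Alpha

Alpha vs Beta: North: -5>-9, South: -1>-5, East: -8>-12, West: 1>-2.
Alpha vs Gamma: North: -5>-7, South: -1>-6, East: -8>-10, West: 1>-5.
Alpha vs Delta: North: -5>-7, South: -1>-3, East: -8>-12, West: 1>-3.
Alpha strictly beats every other strategy against every opponent action, so it is strictly dominant.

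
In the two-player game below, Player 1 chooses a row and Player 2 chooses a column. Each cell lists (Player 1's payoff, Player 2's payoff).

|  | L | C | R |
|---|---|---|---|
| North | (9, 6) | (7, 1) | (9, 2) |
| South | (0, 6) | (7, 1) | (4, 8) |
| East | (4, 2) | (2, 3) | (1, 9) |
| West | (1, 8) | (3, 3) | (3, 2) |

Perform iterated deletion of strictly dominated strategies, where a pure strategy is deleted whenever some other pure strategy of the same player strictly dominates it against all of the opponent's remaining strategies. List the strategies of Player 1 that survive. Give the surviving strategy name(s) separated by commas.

North

Row East is eliminated: North beats it against every remaining column (L: 9>4, C: 7>2, R: 9>1).
Row West is eliminated: North beats it against every remaining column (L: 9>1, C: 7>3, R: 9>3).
Player 2's strategy C is strictly dominated by L (North: 6>1, South: 6>1) and is removed.
For Player 1, North strictly dominates South on the remaining columns (L: 9>0, R: 9>4); eliminate South.
Column R is eliminated: L beats it against every remaining row (North: 6>2).
Among the remaining strategies, none is strictly dominated by another pure strategy of the same player, so the elimination stops.
Surviving strategies — Player 1: {North}; Player 2: {L}.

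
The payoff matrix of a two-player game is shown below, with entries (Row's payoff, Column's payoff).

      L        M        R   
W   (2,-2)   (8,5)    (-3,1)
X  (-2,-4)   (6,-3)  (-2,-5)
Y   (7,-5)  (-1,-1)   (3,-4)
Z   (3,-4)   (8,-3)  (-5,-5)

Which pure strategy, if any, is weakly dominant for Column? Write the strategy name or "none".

M

M vs L: W: 5>-2, X: -3>-4, Y: -1>-5, Z: -3>-4.
M vs R: W: 5>1, X: -3>-5, Y: -1>-4, Z: -3>-5.
M is at least as good as every other strategy against every opponent action, so it is weakly dominant.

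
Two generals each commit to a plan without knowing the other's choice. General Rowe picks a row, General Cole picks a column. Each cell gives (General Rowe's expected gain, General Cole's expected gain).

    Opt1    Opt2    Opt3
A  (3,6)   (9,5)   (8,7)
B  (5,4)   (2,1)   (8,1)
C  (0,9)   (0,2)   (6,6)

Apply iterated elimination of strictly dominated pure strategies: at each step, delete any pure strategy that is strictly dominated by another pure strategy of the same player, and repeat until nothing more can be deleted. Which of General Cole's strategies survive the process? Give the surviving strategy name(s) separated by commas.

Opt1, Opt3

Row C is eliminated: A beats it against every remaining column (Opt1: 3>0, Opt2: 9>0, Opt3: 8>6).
General Cole's strategy Opt2 is strictly dominated by Opt1 (A: 6>5, B: 4>1) and is removed.
Among the remaining strategies, none is strictly dominated by another pure strategy of the same player, so the elimination stops.
Surviving strategies — General Rowe: {A, B}; General Cole: {Opt1, Opt3}.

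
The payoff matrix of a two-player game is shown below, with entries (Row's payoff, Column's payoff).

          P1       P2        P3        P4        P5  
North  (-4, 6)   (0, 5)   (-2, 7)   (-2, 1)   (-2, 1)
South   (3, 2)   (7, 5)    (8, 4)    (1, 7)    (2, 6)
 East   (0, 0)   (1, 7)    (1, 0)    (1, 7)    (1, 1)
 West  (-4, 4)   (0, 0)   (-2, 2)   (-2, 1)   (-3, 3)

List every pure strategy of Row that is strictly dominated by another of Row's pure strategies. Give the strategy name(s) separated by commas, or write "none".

North, West

North is strictly dominated by South (P1: 3>-4, P2: 7>0, P3: 8>-2, P4: 1>-2, P5: 2>-2).
South: no other strategy beats it everywhere (North at P1 (3>-4); East at P1 (3>0); West at P1 (3>-4)).
East is not dominated — it holds its own against North at P1 (0>-4); South at P4 (1=1); West at P1 (0>-4).
South strictly dominates West — P1: 3>-4, P2: 7>0, P3: 8>-2, P4: 1>-2, P5: 2>-3.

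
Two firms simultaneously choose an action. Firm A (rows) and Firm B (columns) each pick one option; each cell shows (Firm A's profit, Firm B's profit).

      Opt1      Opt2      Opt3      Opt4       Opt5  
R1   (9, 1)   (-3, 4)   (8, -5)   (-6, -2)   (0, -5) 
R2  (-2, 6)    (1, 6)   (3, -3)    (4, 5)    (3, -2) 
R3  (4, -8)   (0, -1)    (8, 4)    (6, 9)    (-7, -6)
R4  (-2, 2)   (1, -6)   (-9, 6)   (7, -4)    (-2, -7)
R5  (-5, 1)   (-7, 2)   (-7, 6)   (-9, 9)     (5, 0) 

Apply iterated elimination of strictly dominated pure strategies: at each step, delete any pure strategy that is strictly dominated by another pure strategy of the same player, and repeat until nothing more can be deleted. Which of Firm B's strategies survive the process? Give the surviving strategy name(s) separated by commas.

Opt1, Opt2, Opt3, Opt4

Firm B's strategy Opt5 is strictly dominated by Opt2 (R1: 4>-5, R2: 6>-2, R3: -1>-6, R4: -6>-7, R5: 2>0) and is removed.
Row R5 is eliminated: R1 beats it against every remaining column (Opt1: 9>-5, Opt2: -3>-7, Opt3: 8>-7, Opt4: -6>-9).
Among the remaining strategies, none is strictly dominated by another pure strategy of the same player, so the elimination stops.
Surviving strategies — Firm A: {R1, R2, R3, R4}; Firm B: {Opt1, Opt2, Opt3, Opt4}.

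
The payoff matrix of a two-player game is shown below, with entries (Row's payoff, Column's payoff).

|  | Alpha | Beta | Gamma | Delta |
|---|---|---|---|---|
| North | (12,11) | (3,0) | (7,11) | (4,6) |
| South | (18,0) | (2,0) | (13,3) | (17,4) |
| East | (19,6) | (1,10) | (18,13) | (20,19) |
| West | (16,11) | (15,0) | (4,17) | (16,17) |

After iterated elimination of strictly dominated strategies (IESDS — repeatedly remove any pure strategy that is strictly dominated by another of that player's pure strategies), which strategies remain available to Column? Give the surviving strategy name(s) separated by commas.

Column's strategy Beta is strictly dominated by Gamma (North: 11>0, South: 3>0, East: 13>10, West: 17>0) and is removed.
Row North is eliminated: South beats it against every remaining column (Alpha: 18>12, Gamma: 13>7, Delta: 17>4).
Row's strategy South is strictly dominated by East (Alpha: 19>18, Gamma: 18>13, Delta: 20>17) and is removed.
Row West is eliminated: East beats it against every remaining column (Alpha: 19>16, Gamma: 18>4, Delta: 20>16).
Column's strategy Alpha is strictly dominated by Gamma (East: 13>6) and is removed.
For Column, Delta strictly dominates Gamma on the remaining rows (East: 19>13); eliminate Gamma.
Among the remaining strategies, none is strictly dominated by another pure strategy of the same player, so the elimination stops.
Surviving strategies — Row: {East}; Column: {Delta}.

Delta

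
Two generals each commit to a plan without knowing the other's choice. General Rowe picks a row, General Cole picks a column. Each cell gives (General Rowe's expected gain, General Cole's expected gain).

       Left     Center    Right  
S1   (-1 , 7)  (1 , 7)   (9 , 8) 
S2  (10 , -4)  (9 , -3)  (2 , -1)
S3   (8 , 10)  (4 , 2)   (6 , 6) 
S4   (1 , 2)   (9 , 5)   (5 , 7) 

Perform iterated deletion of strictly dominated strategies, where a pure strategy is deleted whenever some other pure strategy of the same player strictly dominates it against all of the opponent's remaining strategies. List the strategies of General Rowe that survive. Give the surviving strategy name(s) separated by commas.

S1, S2, S3

For General Cole, Right strictly dominates Center on the remaining rows (S1: 8>7, S2: -1>-3, S3: 6>2, S4: 7>5); eliminate Center.
For General Rowe, S3 strictly dominates S4 on the remaining columns (Left: 8>1, Right: 6>5); eliminate S4.
Among the remaining strategies, none is strictly dominated by another pure strategy of the same player, so the elimination stops.
Surviving strategies — General Rowe: {S1, S2, S3}; General Cole: {Left, Right}.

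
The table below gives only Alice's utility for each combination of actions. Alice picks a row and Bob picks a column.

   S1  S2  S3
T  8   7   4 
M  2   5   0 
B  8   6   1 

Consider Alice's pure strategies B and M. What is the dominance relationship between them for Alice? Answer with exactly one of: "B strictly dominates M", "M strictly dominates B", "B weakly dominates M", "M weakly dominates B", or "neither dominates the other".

B strictly dominates M

Compare B to M across each choice by Bob: S1: 8>2, S2: 6>5, S3: 1>0.
B gives a strictly higher payoff against each choice by Bob, so B strictly dominates M.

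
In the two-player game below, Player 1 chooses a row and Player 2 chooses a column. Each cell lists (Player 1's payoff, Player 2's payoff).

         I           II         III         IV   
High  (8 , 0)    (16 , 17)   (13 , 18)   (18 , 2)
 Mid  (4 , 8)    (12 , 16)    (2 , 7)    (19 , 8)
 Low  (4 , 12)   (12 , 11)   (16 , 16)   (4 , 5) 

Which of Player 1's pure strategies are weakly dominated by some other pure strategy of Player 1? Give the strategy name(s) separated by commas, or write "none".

none

High: no other strategy beats it everywhere (Mid at I (8>4); Low at I (8>4)).
Mid is not dominated — it holds its own against High at IV (19>18); Low at IV (19>4).
Low is not dominated — it holds its own against High at III (16>13); Mid at III (16>2).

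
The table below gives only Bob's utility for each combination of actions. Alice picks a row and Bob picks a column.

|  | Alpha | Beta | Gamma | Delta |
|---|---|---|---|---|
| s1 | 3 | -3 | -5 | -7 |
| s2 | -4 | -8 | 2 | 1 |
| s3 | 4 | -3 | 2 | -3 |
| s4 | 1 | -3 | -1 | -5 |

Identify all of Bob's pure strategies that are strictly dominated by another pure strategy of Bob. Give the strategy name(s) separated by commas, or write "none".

Alpha: no other strategy beats it everywhere (Beta at s1 (3>-3); Gamma at s1 (3>-5); Delta at s1 (3>-7)).
Alpha strictly dominates Beta — s1: 3>-3, s2: -4>-8, s3: 4>-3, s4: 1>-3.
Gamma: no other strategy beats it everywhere (Alpha at s2 (2>-4); Beta at s2 (2>-8); Delta at s1 (-5>-7)).
Gamma strictly dominates Delta — s1: -5>-7, s2: 2>1, s3: 2>-3, s4: -1>-5.

Beta, Delta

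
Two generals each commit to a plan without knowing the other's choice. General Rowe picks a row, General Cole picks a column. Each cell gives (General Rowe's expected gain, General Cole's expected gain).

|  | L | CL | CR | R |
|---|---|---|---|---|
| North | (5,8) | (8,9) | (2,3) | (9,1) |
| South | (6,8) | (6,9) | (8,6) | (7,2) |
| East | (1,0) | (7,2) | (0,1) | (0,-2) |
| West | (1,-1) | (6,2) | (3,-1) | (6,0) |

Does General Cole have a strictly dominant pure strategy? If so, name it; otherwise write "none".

CL

CL vs L: North: 9>8, South: 9>8, East: 2>0, West: 2>-1.
CL vs CR: North: 9>3, South: 9>6, East: 2>1, West: 2>-1.
CL vs R: North: 9>1, South: 9>2, East: 2>-2, West: 2>0.
CL strictly beats every other strategy against every opponent action, so it is strictly dominant.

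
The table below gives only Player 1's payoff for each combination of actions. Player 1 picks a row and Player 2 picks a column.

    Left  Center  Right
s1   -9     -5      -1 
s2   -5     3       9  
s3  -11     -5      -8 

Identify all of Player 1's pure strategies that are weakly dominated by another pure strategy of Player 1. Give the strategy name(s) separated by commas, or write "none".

s1 is weakly dominated by s2 (Left: -5>-9, Center: 3>-5, Right: 9>-1).
s2 is not dominated — it holds its own against s1 at Left (-5>-9); s3 at Left (-5>-11).
s3: dominated, since s1 does at least as well everywhere (Left: -9>-11, Center: -5=-5, Right: -1>-8).

s1, s3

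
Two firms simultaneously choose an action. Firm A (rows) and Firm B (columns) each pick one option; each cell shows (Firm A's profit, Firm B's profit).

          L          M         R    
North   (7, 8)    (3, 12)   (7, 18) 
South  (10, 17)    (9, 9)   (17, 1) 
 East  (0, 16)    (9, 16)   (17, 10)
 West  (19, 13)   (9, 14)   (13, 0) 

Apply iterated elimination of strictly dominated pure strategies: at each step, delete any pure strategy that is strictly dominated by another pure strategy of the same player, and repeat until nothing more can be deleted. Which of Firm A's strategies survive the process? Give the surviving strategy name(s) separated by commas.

Row North is eliminated: South beats it against every remaining column (L: 10>7, M: 9>3, R: 17>7).
Column R is eliminated: L beats it against every remaining row (South: 17>1, East: 16>10, West: 13>0).
Among the remaining strategies, none is strictly dominated by another pure strategy of the same player, so the elimination stops.
Surviving strategies — Firm A: {South, East, West}; Firm B: {L, M}.

South, East, West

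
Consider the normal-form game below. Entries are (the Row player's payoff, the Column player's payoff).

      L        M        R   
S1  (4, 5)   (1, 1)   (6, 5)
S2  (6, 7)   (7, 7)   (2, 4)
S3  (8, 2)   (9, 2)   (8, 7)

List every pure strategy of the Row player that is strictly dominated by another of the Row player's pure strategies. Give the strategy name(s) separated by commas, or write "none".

S3 strictly dominates S1 — L: 8>4, M: 9>1, R: 8>6.
S2: dominated, since S3 does at least as well everywhere (L: 8>6, M: 9>7, R: 8>2).
S3: no other strategy beats it everywhere (S1 at L (8>4); S2 at L (8>6)).

S1, S2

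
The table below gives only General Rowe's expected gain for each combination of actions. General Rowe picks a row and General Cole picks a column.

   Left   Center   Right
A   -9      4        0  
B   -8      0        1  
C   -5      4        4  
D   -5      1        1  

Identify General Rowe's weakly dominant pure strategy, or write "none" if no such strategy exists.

C vs A: Left: -5>-9, Center: 4=4, Right: 4>0.
C vs B: Left: -5>-8, Center: 4>0, Right: 4>1.
C vs D: Left: -5=-5, Center: 4>1, Right: 4>1.
C is at least as good as every other strategy against every opponent action, so it is weakly dominant.

C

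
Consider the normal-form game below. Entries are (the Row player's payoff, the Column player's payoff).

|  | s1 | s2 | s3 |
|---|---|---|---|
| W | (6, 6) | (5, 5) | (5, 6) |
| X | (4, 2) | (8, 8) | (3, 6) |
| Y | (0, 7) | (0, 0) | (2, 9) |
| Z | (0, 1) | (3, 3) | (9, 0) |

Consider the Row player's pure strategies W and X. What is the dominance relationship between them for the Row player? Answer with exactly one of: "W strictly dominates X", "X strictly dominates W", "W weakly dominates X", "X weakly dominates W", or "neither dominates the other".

neither dominates the other

W's payoffs vs X's, by the Column player's action — s1: 6>4, s2: 5<8, s3: 5>3.
W does better at s1, s3 but worse at s2; neither strategy dominates the other.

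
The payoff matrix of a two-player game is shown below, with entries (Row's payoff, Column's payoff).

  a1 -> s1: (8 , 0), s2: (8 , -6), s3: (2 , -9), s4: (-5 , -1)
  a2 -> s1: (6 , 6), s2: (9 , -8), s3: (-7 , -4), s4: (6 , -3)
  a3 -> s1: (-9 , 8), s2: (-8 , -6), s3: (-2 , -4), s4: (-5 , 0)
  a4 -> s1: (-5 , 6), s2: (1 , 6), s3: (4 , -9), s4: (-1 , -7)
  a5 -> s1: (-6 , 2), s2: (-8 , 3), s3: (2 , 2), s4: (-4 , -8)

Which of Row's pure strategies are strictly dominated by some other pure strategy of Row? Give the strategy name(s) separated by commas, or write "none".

Nothing dominates a1: a2 at s1 (8>6); a3 at s1 (8>-9); a4 at s1 (8>-5); a5 at s1 (8>-6).
a2: no other strategy beats it everywhere (a1 at s2 (9>8); a3 at s1 (6>-9); a4 at s1 (6>-5); a5 at s1 (6>-6)).
a3: dominated, since a4 does at least as well everywhere (s1: -5>-9, s2: 1>-8, s3: 4>-2, s4: -1>-5).
Nothing dominates a4: a1 at s3 (4>2); a2 at s3 (4>-7); a3 at s1 (-5>-9); a5 at s1 (-5>-6).
a5 is strictly dominated by a4 (s1: -5>-6, s2: 1>-8, s3: 4>2, s4: -1>-4).

a3, a5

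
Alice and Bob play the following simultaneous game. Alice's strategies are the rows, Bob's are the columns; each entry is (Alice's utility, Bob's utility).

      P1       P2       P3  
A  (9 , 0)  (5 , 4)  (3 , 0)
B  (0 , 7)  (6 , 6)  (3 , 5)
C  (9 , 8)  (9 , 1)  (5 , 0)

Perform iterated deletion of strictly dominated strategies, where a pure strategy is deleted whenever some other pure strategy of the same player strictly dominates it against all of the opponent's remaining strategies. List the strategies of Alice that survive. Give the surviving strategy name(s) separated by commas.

For Alice, C strictly dominates B on the remaining columns (P1: 9>0, P2: 9>6, P3: 5>3); eliminate B.
Column P3 is eliminated: P2 beats it against every remaining row (A: 4>0, C: 1>0).
Among the remaining strategies, none is strictly dominated by another pure strategy of the same player, so the elimination stops.
Surviving strategies — Alice: {A, C}; Bob: {P1, P2}.

A, C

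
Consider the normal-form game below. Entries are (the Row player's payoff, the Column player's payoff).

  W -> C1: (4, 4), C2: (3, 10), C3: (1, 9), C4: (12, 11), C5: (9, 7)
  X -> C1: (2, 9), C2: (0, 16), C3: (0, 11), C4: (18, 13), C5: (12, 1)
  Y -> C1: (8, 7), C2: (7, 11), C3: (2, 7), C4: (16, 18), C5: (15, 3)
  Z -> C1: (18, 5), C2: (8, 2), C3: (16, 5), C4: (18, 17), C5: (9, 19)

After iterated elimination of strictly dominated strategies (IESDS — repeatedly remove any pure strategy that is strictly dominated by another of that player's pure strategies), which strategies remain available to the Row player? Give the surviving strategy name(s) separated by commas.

X, Y, Z

For the Row player, Y strictly dominates W on the remaining columns (C1: 8>4, C2: 7>3, C3: 2>1, C4: 16>12, C5: 15>9); eliminate W.
For the Column player, C4 strictly dominates C1 on the remaining rows (X: 13>9, Y: 18>7, Z: 17>5); eliminate C1.
The Column player's strategy C3 is strictly dominated by C4 (X: 13>11, Y: 18>7, Z: 17>5) and is removed.
Among the remaining strategies, none is strictly dominated by another pure strategy of the same player, so the elimination stops.
Surviving strategies — the Row player: {X, Y, Z}; the Column player: {C2, C4, C5}.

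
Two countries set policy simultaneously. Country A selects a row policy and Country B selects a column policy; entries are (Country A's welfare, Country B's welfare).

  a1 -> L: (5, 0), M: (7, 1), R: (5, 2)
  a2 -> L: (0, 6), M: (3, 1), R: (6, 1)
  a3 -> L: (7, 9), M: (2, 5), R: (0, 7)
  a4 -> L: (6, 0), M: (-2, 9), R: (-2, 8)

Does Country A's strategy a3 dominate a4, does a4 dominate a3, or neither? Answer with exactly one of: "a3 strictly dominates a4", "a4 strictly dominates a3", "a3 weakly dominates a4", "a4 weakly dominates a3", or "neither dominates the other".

a3 strictly dominates a4

a3's payoffs vs a4's, by Country B's action — L: 7>6, M: 2>-2, R: 0>-2.
a3 gives a strictly higher payoff against each opponent action, so a3 strictly dominates a4.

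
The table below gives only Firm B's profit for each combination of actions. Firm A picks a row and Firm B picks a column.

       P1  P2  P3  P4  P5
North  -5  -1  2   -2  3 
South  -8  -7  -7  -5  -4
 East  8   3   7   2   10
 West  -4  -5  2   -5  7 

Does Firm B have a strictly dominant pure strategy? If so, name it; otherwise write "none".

P5

P5 vs P1: North: 3>-5, South: -4>-8, East: 10>8, West: 7>-4.
P5 vs P2: North: 3>-1, South: -4>-7, East: 10>3, West: 7>-5.
P5 vs P3: North: 3>2, South: -4>-7, East: 10>7, West: 7>2.
P5 vs P4: North: 3>-2, South: -4>-5, East: 10>2, West: 7>-5.
P5 strictly beats every other strategy against every opponent action, so it is strictly dominant.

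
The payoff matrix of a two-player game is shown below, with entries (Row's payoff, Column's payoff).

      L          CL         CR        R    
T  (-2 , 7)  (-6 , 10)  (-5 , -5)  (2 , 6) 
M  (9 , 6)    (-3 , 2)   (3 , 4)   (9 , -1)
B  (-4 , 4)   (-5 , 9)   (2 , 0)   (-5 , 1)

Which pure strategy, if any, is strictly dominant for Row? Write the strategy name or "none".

M

M vs T: L: 9>-2, CL: -3>-6, CR: 3>-5, R: 9>2.
M vs B: L: 9>-4, CL: -3>-5, CR: 3>2, R: 9>-5.
M strictly beats every other strategy against every opponent action, so it is strictly dominant.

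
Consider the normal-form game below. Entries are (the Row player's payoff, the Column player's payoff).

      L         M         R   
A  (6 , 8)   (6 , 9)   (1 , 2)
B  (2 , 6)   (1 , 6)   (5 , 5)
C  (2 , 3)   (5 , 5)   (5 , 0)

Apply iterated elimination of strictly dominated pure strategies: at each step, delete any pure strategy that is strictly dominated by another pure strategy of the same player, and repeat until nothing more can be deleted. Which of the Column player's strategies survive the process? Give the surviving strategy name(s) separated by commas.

Column R is eliminated: L beats it against every remaining row (A: 8>2, B: 6>5, C: 3>0).
For the Row player, A strictly dominates B on the remaining columns (L: 6>2, M: 6>1); eliminate B.
For the Row player, A strictly dominates C on the remaining columns (L: 6>2, M: 6>5); eliminate C.
For the Column player, M strictly dominates L on the remaining rows (A: 9>8); eliminate L.
Among the remaining strategies, none is strictly dominated by another pure strategy of the same player, so the elimination stops.
Surviving strategies — the Row player: {A}; the Column player: {M}.

M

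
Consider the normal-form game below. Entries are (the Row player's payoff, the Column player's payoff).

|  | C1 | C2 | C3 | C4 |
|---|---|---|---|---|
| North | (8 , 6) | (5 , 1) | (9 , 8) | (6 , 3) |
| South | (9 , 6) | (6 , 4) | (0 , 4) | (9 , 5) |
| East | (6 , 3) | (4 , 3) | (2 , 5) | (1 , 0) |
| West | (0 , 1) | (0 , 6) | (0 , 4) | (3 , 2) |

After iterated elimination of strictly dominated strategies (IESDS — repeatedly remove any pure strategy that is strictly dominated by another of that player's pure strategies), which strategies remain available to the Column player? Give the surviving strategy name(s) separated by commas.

The Row player's strategy East is strictly dominated by North (C1: 8>6, C2: 5>4, C3: 9>2, C4: 6>1) and is removed.
For the Row player, North strictly dominates West on the remaining columns (C1: 8>0, C2: 5>0, C3: 9>0, C4: 6>3); eliminate West.
The Column player's strategy C2 is strictly dominated by C1 (North: 6>1, South: 6>4) and is removed.
Column C4 is eliminated: C1 beats it against every remaining row (North: 6>3, South: 6>5).
Among the remaining strategies, none is strictly dominated by another pure strategy of the same player, so the elimination stops.
Surviving strategies — the Row player: {North, South}; the Column player: {C1, C3}.

C1, C3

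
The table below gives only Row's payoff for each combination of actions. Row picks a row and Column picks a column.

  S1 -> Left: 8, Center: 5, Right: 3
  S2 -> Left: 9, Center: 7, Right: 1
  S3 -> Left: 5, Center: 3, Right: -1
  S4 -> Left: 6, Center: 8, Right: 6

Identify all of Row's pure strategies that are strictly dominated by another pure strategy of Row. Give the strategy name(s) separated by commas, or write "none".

S3

S1: no other strategy beats it everywhere (S2 at Right (3>1); S3 at Left (8>5); S4 at Left (8>6)).
S2 is not dominated — it holds its own against S1 at Left (9>8); S3 at Left (9>5); S4 at Left (9>6).
S1 strictly dominates S3 — Left: 8>5, Center: 5>3, Right: 3>-1.
Nothing dominates S4: S1 at Center (8>5); S2 at Center (8>7); S3 at Left (6>5).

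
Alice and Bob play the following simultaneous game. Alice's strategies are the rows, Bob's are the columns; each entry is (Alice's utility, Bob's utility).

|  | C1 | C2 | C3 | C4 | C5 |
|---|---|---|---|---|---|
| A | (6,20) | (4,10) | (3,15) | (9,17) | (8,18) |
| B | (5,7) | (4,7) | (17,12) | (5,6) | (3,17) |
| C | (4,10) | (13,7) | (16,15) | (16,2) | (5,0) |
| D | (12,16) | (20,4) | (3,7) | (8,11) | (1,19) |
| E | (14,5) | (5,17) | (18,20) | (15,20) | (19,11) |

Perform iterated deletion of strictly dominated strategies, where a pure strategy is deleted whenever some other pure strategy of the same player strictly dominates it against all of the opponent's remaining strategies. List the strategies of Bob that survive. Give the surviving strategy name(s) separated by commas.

Alice's strategy A is strictly dominated by E (C1: 14>6, C2: 5>4, C3: 18>3, C4: 15>9, C5: 19>8) and is removed.
Alice's strategy B is strictly dominated by E (C1: 14>5, C2: 5>4, C3: 18>17, C4: 15>5, C5: 19>3) and is removed.
For Bob, C3 strictly dominates C2 on the remaining rows (C: 15>7, D: 7>4, E: 20>17); eliminate C2.
Alice's strategy D is strictly dominated by E (C1: 14>12, C3: 18>3, C4: 15>8, C5: 19>1) and is removed.
Bob's strategy C1 is strictly dominated by C3 (C: 15>10, E: 20>5) and is removed.
Bob's strategy C5 is strictly dominated by C3 (C: 15>0, E: 20>11) and is removed.
Among the remaining strategies, none is strictly dominated by another pure strategy of the same player, so the elimination stops.
Surviving strategies — Alice: {C, E}; Bob: {C3, C4}.

C3, C4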